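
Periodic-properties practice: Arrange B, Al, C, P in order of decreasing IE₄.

After 3 electrons have been removed, what remains? B³⁺ is the bare [He] core; Al³⁺ is the bare [Ne] core; C³⁺ still has 1 valence electron; P³⁺ still has 2 valence electrons.
Core electrons are held far more tightly than valence electrons, so Al and B top the IE_4 order.
Valence configurations: C³⁺ [He]2s¹, P³⁺ [Ne]3s².
Approximate IE_4 values (kJ/mol): B 25026, Al 11577, C 6223, P 4964.
Putting it together, IE_4: P < C < Al < B.

B > Al > C > P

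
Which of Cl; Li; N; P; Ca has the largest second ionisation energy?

After 1 electron has been removed, what remains? Cl⁺ still has 6 valence electrons; Li⁺ is the bare [He] core; N⁺ still has 4 valence electrons; P⁺ still has 4 valence electrons; Ca⁺ still has 1 valence electron.
Breaking into a closed-shell core is much more expensive than removing a leftover valence electron — Li has the largest IE_2 here.
Valence configurations: Cl⁺ [Ne]3s²3p⁴, N⁺ [He]2s²2p², P⁺ [Ne]3s²3p², Ca⁺ [Ar]4s¹.
The numbers (kJ/mol): Cl 2298, Li 7298, N 2856, P 1907, Ca 1145.
Putting it together, IE_2: Ca < P < Cl < N < Li.

Li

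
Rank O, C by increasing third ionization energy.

After 2 electrons have been removed, what remains? O²⁺ still has 4 valence electrons; C²⁺ still has 2 valence electrons.
All are still removing valence electrons, so compare the +2 ions as you would atoms: IE_3 generally rises across a period (higher Z_eff) and falls down a group (larger shell), subject to the usual subshell exceptions.
Valence configurations: O²⁺ [He]2s²2p², C²⁺ [He]2s².
The numbers (kJ/mol): O 5300, C 4620.
Putting it together, IE_3: C < O.

C, O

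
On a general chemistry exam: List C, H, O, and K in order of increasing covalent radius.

H < O < C < K

Across a period the added protons contract the valence shell; down a group each new principal shell makes the atom larger.
Neither a single period nor a single group — weigh both effects.
O > H: period and group pull opposite ways; the down-group shift dominates (63 vs 32 pm).
C > O: C lies to the left of O in period 2, so the across-period effect alone puts C larger.
K > C: relative to C, both the across-period and down-group shifts push K's atomic radius up.
Tabulated atomic radius (pm): H 32, C 75, O 63, K 196.
So from smallest to largest: H < O < C < K.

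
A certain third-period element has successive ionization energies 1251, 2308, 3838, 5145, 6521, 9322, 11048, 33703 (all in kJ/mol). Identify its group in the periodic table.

Look for the largest jump between consecutive ionization energies: IE8/IE7 ≈ 3.1, far larger than any earlier ratio.
That jump marks the point where a core electron is being removed. So the atom has 7 valence electrons.
A main-group element with 7 valence electrons is in group 17.

Group 17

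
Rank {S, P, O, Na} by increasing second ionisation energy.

P < S < O < Na

The second ionization energy removes an electron from the +1 ion. For each element: S⁺ still has 5 valence electrons; P⁺ still has 4 valence electrons; O⁺ still has 5 valence electrons; Na⁺ is the bare [Ne] core.
Breaking into a closed-shell core is much more expensive than removing a leftover valence electron — Na has the largest IE_2 here.
Valence configurations: S⁺ [Ne]3s²3p³, P⁺ [Ne]3s²3p², O⁺ [He]2s²2p³.
The numbers (kJ/mol): S 2252, P 1907, O 3388, Na 4562.
Overall IE_2 order: P < S < O < Na.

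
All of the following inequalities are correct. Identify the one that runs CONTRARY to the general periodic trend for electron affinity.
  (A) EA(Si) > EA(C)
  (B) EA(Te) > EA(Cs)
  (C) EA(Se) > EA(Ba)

(A)

The general trend: electron affinity increases across a period and decreases down a group.
(A) Si (period 3, group 14) vs C (period 2, group 14): the stated order contradicts the simple trend.
(B) Te (period 5, group 16) vs Cs (period 6, group 1): the stated order agrees with the simple trend.
(C) Se (period 4, group 16) vs Ba (period 6, group 2): the stated order agrees with the simple trend.
The exception is (A): Si's larger, more diffuse 3p orbitals accept an added electron slightly more readily than C's compact 2p.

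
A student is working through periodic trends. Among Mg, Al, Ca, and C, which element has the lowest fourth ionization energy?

C

The fourth ionization energy removes an electron from the +3 ion. For each element: Mg³⁺ is already 1 electron into the core; Al³⁺ is the bare [Ne] core; Ca³⁺ is already 1 electron into the core; C³⁺ still has 1 valence electron.
Breaking into a closed-shell core is much more expensive than removing a leftover valence electron — Ca, Mg and Al have the largest IE_4 here.
Approximate IE_4 values (kJ/mol): Mg 10543, Al 11577, Ca 6491, C 6223.
Putting it together, IE_4: C < Ca < Mg < Al.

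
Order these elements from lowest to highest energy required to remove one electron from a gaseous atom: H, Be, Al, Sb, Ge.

Al < Ge < Sb < Be < H

H is in period 1, group 1; Be is in period 2, group 2; Al is in period 3, group 13; Ge is in period 4, group 14; Sb is in period 5, group 15.
Across a period the outer electron is held more tightly (higher IE₁); down a group it sits in a higher shell, more shielded, and comes off more easily.
A diagonal step moves right (one effect) and down (the opposite effect) at once.
Ge > Al: the two effects oppose for this pair; the across-period effect wins (762 vs 578 kJ/mol).
Sb > Ge: period and group pull opposite ways; the across-period shift dominates (831 vs 762 kJ/mol).
Be > Sb: period and group pull opposite ways; the down-group shift dominates (900 vs 831 kJ/mol).
H > Be: the two effects oppose for this pair; the down-group effect wins (1312 vs 900 kJ/mol).
For reference (kJ/mol): H 1312, Be 900, Al 578, Ge 762, Sb 831.
So from lowest to highest: Al < Ge < Sb < Be < H.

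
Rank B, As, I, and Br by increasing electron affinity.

B, As, I, Br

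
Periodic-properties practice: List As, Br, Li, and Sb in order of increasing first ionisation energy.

Li is in period 2, group 1; As is in period 4, group 15; Br is in period 4, group 17; Sb is in period 5, group 15.
IE₁ increases left→right with effective nuclear charge and decreases top→bottom as the valence shell moves farther out.
Neither a single period nor a single group — weigh both effects.
Sb > Li: the two effects oppose for this pair; the across-period effect wins (831 vs 520 kJ/mol).
As > Sb: they share group 15; the group trend gives As the larger value.
Br > As: both are in period 4; the period trend gives Br the larger value.
Approximate values (kJ/mol): Li 520, As 947, Br 1140, Sb 831.
So from lowest to highest: Li < Sb < As < Br.

Li < Sb < As < Br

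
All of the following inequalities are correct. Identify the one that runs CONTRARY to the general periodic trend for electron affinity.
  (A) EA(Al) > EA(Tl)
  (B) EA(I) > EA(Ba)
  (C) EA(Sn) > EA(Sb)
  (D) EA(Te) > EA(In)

The general trend: electron affinity increases across a period and decreases down a group.
(A) Al (period 3, group 13) vs Tl (period 6, group 13): the stated order agrees with the simple trend.
(B) I (period 5, group 17) vs Ba (period 6, group 2): the stated order agrees with the simple trend.
(C) Sn (period 5, group 14) vs Sb (period 5, group 15): the stated order contradicts the simple trend.
(D) Te (period 5, group 16) vs In (period 5, group 13): the stated order agrees with the simple trend.
The exception is (C): adding an electron to Sb's half-filled 5p³ is unfavourable, so Sn has the more exothermic EA.

(C)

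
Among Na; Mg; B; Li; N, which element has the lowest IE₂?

Consider each +1 ion: Na⁺ is the bare [Ne] core; Mg⁺ still has 1 valence electron; B⁺ still has 2 valence electrons; Li⁺ is the bare [He] core; N⁺ still has 4 valence electrons.
Breaking into a closed-shell core is much more expensive than removing a leftover valence electron — Na and Li have the largest IE_2 here.
Valence configurations: Mg⁺ [Ne]3s¹, B⁺ [He]2s², N⁺ [He]2s²2p².
Approximate IE_2 values (kJ/mol): Na 4562, Mg 1451, B 2427, Li 7298, N 2856.
Putting it together, IE_2: Mg < B < N < Na < Li.

Mg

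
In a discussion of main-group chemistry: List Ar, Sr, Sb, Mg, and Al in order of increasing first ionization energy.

Sr < Al < Mg < Sb < Ar

Mg is in period 3, group 2; Al is in period 3, group 13; Ar is in period 3, group 18; Sr is in period 5, group 2; Sb is in period 5, group 15.
Across a period the outer electron is held more tightly (higher IE₁); down a group it sits in a higher shell, more shielded, and comes off more easily.
Neither a single period nor a single group — weigh both effects.
Al > Sr: both effects reinforce here, so Al is clearly the higher of the two.
Mg > Al: this pair runs against the simple trend — see the exception note.
Sb > Mg: the two effects oppose for this pair; the across-period effect wins (831 vs 738 kJ/mol).
Ar > Sb: relative to Sb, both the across-period and down-group shifts push Ar's first ionization energy up.
Note the exception: Mg has a higher first ionization energy than Al, contrary to the simple trend — Al's single 3p electron is easier to remove than one from Mg's filled 3s².
For reference (kJ/mol): Mg 738, Al 578, Ar 1521, Sr 550, Sb 831.
So from lowest to highest: Sr < Al < Mg < Sb < Ar.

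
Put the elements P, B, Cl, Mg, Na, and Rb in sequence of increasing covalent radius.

B < Cl < P < Mg < Na < Rb

Radius decreases left→right (rising Z_eff, same n) and increases top→bottom (higher n).
These span different periods and groups, so the two trends combine.
Cl > B: the two effects oppose for this pair; the down-group effect wins (99 vs 85 pm).
P > Cl: P lies to the left of Cl in period 3, so the across-period effect alone puts P larger.
Mg > P: Mg lies to the left of P in period 3, so the across-period effect alone puts Mg larger.
Na > Mg: Na lies to the left of Mg in period 3, so the across-period effect alone puts Na larger.
Rb > Na: they share group 1; the group trend gives Rb the larger value.
For reference (pm): B 85, Na 155, Mg 139, P 111, Cl 99, Rb 210.
So from smallest to largest: B < Cl < P < Mg < Na < Rb.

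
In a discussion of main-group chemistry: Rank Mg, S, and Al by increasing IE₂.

IE_2 is the cost of taking one more electron from the +1 cation: Mg⁺ still has 1 valence electron; S⁺ still has 5 valence electrons; Al⁺ still has 2 valence electrons.
All are still removing valence electrons, so compare the +1 ions as you would atoms: IE_2 generally rises across a period (higher Z_eff) and falls down a group (larger shell), subject to the usual subshell exceptions.
Valence configurations: Mg⁺ [Ne]3s¹, S⁺ [Ne]3s²3p³, Al⁺ [Ne]3s².
The numbers (kJ/mol): Mg 1451, S 2252, Al 1817.
Hence IE_2: Mg < Al < S.

Mg < Al < S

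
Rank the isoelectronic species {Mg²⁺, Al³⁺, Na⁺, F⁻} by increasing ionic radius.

Al³⁺ < Mg²⁺ < Na⁺ < F⁻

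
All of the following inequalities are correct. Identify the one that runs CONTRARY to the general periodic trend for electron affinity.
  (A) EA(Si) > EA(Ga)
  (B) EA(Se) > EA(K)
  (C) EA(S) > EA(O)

The general trend: electron affinity increases across a period and decreases down a group.
(A) Si (period 3, group 14) vs Ga (period 4, group 13): the stated order agrees with the simple trend.
(B) Se (period 4, group 16) vs K (period 4, group 1): the stated order agrees with the simple trend.
(C) S (period 3, group 16) vs O (period 2, group 16): the stated order contradicts the simple trend.
The exception is (C): the compact 2p subshell of O repels the added electron more than S's larger 3p does.

(C)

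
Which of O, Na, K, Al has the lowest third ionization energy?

Al

After 2 electrons have been removed, what remains? O²⁺ still has 4 valence electrons; Na²⁺ is already 1 electron into the core; K²⁺ is already 1 electron into the core; Al²⁺ still has 1 valence electron.
Usually core removal costs more than valence removal, but here the competition is close: a tightly held n=2 valence electron can cost more to remove than an n=3 core electron, so the actual values have to decide it.
Valence configurations: O²⁺ [He]2s²2p², Al²⁺ [Ne]3s¹.
The numbers (kJ/mol): O 5300, Na 6910, K 4420, Al 2745.
Overall IE_3 order: Al < K < O < Na.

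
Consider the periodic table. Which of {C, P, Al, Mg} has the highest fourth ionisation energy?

Al

IE_4 is the cost of taking one more electron from the +3 cation: C³⁺ still has 1 valence electron; P³⁺ still has 2 valence electrons; Al³⁺ is the bare [Ne] core; Mg³⁺ is already 1 electron into the core.
Core electrons are held far more tightly than valence electrons, so Mg and Al top the IE_4 order.
Valence configurations: C³⁺ [He]2s¹, P³⁺ [Ne]3s².
Tabulated IE_4 (kJ/mol): C 6223, P 4964, Al 11577, Mg 10543.
Overall IE_4 order: P < C < Mg < Al.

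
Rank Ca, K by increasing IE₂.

Ca, K

Consider each +1 ion: Ca⁺ still has 1 valence electron; K⁺ is the bare [Ar] core.
Core electrons are held far more tightly than valence electrons, so K tops the IE_2 order.
Tabulated IE_2 (kJ/mol): Ca 1145, K 3052.
Hence IE_2: Ca < K.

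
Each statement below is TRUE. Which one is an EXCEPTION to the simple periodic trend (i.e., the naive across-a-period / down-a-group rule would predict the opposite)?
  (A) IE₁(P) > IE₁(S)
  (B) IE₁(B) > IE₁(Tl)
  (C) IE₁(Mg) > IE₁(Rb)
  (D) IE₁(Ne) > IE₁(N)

The general trend: first ionization energy increases across a period and decreases down a group.
(A) P (period 3, group 15) vs S (period 3, group 16): the stated order contradicts the simple trend.
(B) B (period 2, group 13) vs Tl (period 6, group 13): the stated order agrees with the simple trend.
(C) Mg (period 3, group 2) vs Rb (period 5, group 1): the stated order agrees with the simple trend.
(D) Ne (period 2, group 18) vs N (period 2, group 15): the stated order agrees with the simple trend.
The exception is (A): S (3p⁴) ionizes more easily than half-filled P (3p³) because the paired 3p electron in S is pushed out by e⁻–e⁻ repulsion.

(A)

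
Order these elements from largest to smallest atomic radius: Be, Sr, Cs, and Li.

Li is in period 2, group 1; Be is in period 2, group 2; Sr is in period 5, group 2; Cs is in period 6, group 1.
Across a period the added protons contract the valence shell; down a group each new principal shell makes the atom larger.
Here both period and group differ, so the two effects have to be weighed against each other.
Li > Be: Li lies to the left of Be in period 2, so the across-period effect alone puts Li larger.
Sr > Li: period and group pull opposite ways; the down-group shift dominates (185 vs 133 pm).
Cs > Sr: relative to Sr, both the across-period and down-group shifts push Cs's atomic radius up.
Approximate values (pm): Li 133, Be 102, Sr 185, Cs 232.
So from largest to smallest: Cs > Sr > Li > Be.

Cs, Sr, Li, Be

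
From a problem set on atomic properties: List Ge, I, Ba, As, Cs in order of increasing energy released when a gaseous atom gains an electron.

Ba < Cs < As < Ge < I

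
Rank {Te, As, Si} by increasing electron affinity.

As, Si, Te

Si is in period 3, group 14; As is in period 4, group 15; Te is in period 5, group 16.
Adding an electron releases more energy for atoms nearer the top right (short of the noble gases).
A diagonal step moves right (one effect) and down (the opposite effect) at once.
Si > As: period and group pull opposite ways; the down-group shift dominates (134 vs 78 kJ/mol).
Te > Si: period and group pull opposite ways; the across-period shift dominates (190 vs 134 kJ/mol).
Tabulated electron affinity (kJ/mol): Si 134, As 78, Te 190.
So from lowest to highest: As < Si < Te.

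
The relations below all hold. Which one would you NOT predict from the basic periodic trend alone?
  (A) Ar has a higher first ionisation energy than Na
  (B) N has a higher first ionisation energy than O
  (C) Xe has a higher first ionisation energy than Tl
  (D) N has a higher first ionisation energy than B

The general trend: first ionisation energy increases across a period and decreases down a group.
(A) Ar (period 3, group 18) vs Na (period 3, group 1): the stated order agrees with the simple trend.
(B) N (period 2, group 15) vs O (period 2, group 16): the stated order contradicts the simple trend.
(C) Xe (period 5, group 18) vs Tl (period 6, group 13): the stated order agrees with the simple trend.
(D) N (period 2, group 15) vs B (period 2, group 13): the stated order agrees with the simple trend.
The exception is (B): pairing an electron in O's 2p⁴ costs repulsion energy, so O ionizes more easily than half-filled N (2p³).

(B)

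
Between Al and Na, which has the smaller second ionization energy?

Al

Consider each +1 ion: Al⁺ still has 2 valence electrons; Na⁺ is the bare [Ne] core.
Pulling an electron out of a noble-gas core costs far more than removing a remaining valence electron, so Na sits at the high end of IE_2.
Approximate IE_2 values (kJ/mol): Al 1817, Na 4562.
Putting it together, IE_2: Al < Na.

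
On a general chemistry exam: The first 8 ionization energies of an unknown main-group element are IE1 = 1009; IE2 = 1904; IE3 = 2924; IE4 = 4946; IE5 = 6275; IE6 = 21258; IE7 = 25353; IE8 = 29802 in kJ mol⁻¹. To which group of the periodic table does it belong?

Group 15

Look for the largest jump between consecutive ionization energies: IE6/IE5 ≈ 3.4, far larger than any earlier ratio.
That jump marks the point where a core electron is being removed. So the atom has 5 valence electrons.
A main-group element with 5 valence electrons is in group 15.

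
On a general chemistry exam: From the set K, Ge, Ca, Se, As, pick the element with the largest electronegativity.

K is in period 4, group 1; Ca is in period 4, group 2; Ge is in period 4, group 14; As is in period 4, group 15; Se is in period 4, group 16.
Smaller atoms with higher effective nuclear charge are more electronegative.
All lie in period 4, so electronegativity increases left to right.
The largest electronegativity among these belongs to Se.

Se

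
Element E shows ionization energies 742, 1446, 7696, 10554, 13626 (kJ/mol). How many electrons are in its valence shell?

2

Look for the largest jump between consecutive ionization energies: IE3/IE2 ≈ 5.3, far larger than any earlier ratio.
That jump marks the point where a core electron is being removed. So the atom has 2 valence electrons.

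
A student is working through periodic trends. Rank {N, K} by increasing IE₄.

K, N

Consider each +3 ion: N³⁺ still has 2 valence electrons; K³⁺ is already 2 electrons into the core.
Usually core removal costs more than valence removal, but here the competition is close: a tightly held n=2 valence electron can cost more to remove than an n=3 core electron, so the actual values have to decide it.
Tabulated IE_4 (kJ/mol): N 7475, K 5877.
Hence IE_4: K < N.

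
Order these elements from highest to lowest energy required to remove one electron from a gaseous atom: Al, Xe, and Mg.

Mg is in period 3, group 2; Al is in period 3, group 13; Xe is in period 5, group 18.
Across a period the outer electron is held more tightly (higher IE₁); down a group it sits in a higher shell, more shielded, and comes off more easily.
Neither a single period nor a single group — weigh both effects.
Mg > Al: this pair runs against the simple trend — see the exception note.
Xe > Mg: period and group pull opposite ways; the across-period shift dominates (1170 vs 738 kJ/mol).
Note the exception: Mg has a higher first ionization energy than Al, contrary to the simple trend — Al's single 3p electron is easier to remove than one from Mg's filled 3s².
Approximate values (kJ/mol): Mg 738, Al 578, Xe 1170.
So from highest to lowest: Xe > Mg > Al.

Xe, Mg, Al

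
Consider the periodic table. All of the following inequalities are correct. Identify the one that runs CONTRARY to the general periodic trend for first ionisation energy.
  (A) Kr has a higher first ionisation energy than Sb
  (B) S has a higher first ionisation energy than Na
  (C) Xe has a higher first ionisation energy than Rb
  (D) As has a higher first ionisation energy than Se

(D)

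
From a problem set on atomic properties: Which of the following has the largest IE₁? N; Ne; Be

Ne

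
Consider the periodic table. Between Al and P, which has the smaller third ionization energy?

Al

The third ionization energy removes an electron from the +2 ion. For each element: Al²⁺ still has 1 valence electron; P²⁺ still has 3 valence electrons.
All are still removing valence electrons, so compare the +2 ions as you would atoms: IE_3 generally rises across a period (higher Z_eff) and falls down a group (larger shell), subject to the usual subshell exceptions.
Valence configurations: Al²⁺ [Ne]3s¹, P²⁺ [Ne]3s²3p¹.
The numbers (kJ/mol): Al 2745, P 2914.
Overall IE_3 order: Al < P.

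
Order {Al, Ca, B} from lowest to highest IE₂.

After 1 electron has been removed, what remains? Al⁺ still has 2 valence electrons; Ca⁺ still has 1 valence electron; B⁺ still has 2 valence electrons.
All are still removing valence electrons, so compare the +1 ions as you would atoms: IE_2 generally rises across a period (higher Z_eff) and falls down a group (larger shell), subject to the usual subshell exceptions.
Valence configurations: Al⁺ [Ne]3s², Ca⁺ [Ar]4s¹, B⁺ [He]2s².
Approximate IE_2 values (kJ/mol): Al 1817, Ca 1145, B 2427.
So the second ionization energies run Ca < Al < B.

Ca, Al, B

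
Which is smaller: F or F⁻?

F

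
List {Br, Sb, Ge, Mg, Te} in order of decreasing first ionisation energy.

Mg is in period 3, group 2; Ge is in period 4, group 14; Br is in period 4, group 17; Sb is in period 5, group 15; Te is in period 5, group 16.
IE₁ increases left→right with effective nuclear charge and decreases top→bottom as the valence shell moves farther out.
Neither a single period nor a single group — weigh both effects.
Ge > Mg: period and group pull opposite ways; the across-period shift dominates (762 vs 738 kJ/mol).
Sb > Ge: period and group pull opposite ways; the across-period shift dominates (831 vs 762 kJ/mol).
Te > Sb: Te lies to the right of Sb in period 5, so the across-period effect alone puts Te higher.
Br > Te: relative to Te, both the across-period and down-group shifts push Br's first ionization energy up.
Tabulated first ionization energy (kJ/mol): Mg 738, Ge 762, Br 1140, Sb 831, Te 869.
So from highest to lowest: Br > Te > Sb > Ge > Mg.

Br > Te > Sb > Ge > Mg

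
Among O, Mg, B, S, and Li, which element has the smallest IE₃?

Consider each +2 ion: O²⁺ still has 4 valence electrons; Mg²⁺ is the bare [Ne] core; B²⁺ still has 1 valence electron; S²⁺ still has 4 valence electrons; Li²⁺ is already 1 electron into the core.
Core electrons are held far more tightly than valence electrons, so Mg and Li top the IE_3 order.
Valence configurations: O²⁺ [He]2s²2p², B²⁺ [He]2s¹, S²⁺ [Ne]3s²3p².
Tabulated IE_3 (kJ/mol): O 5300, Mg 7733, B 3660, S 3357, Li 11815.
Putting it together, IE_3: S < B < O < Mg < Li.

S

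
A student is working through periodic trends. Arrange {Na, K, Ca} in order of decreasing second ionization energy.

Consider each +1 ion: Na⁺ is the bare [Ne] core; K⁺ is the bare [Ar] core; Ca⁺ still has 1 valence electron.
Pulling an electron out of a noble-gas core costs far more than removing a remaining valence electron, so K and Na sit at the high end of IE_2.
Approximate IE_2 values (kJ/mol): Na 4562, K 3052, Ca 1145.
Hence IE_2: Ca < K < Na.

Na > K > Ca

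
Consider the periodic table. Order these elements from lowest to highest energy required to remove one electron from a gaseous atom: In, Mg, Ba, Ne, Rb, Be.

Rb, Ba, In, Mg, Be, Ne

Be is in period 2, group 2; Ne is in period 2, group 18; Mg is in period 3, group 2; Rb is in period 5, group 1; In is in period 5, group 13; Ba is in period 6, group 2.
Across a period the outer electron is held more tightly (higher IE₁); down a group it sits in a higher shell, more shielded, and comes off more easily.
Here both period and group differ, so the two effects have to be weighed against each other.
Ba > Rb: period and group pull opposite ways; the across-period shift dominates (503 vs 403 kJ/mol).
In > Ba: both effects reinforce here, so In is clearly the higher of the two.
Mg > In: the two effects oppose for this pair; the down-group effect wins (738 vs 558 kJ/mol).
Be > Mg: Be sits above Mg in group 2, so the down-group effect alone puts Be higher.
Ne > Be: Ne lies to the right of Be in period 2, so the across-period effect alone puts Ne higher.
Tabulated first ionization energy (kJ/mol): Be 900, Ne 2081, Mg 738, Rb 403, In 558, Ba 503.
So from lowest to highest: Rb < Ba < In < Mg < Be < Ne.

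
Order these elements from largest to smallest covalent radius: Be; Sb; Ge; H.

Sb, Ge, Be, H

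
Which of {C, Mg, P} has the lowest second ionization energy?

After 1 electron has been removed, what remains? C⁺ still has 3 valence electrons; Mg⁺ still has 1 valence electron; P⁺ still has 4 valence electrons.
All are still removing valence electrons, so compare the +1 ions as you would atoms: IE_2 generally rises across a period (higher Z_eff) and falls down a group (larger shell), subject to the usual subshell exceptions.
Valence configurations: C⁺ [He]2s²2p¹, Mg⁺ [Ne]3s¹, P⁺ [Ne]3s²3p².
Tabulated IE_2 (kJ/mol): C 2353, Mg 1451, P 1907.
Putting it together, IE_2: Mg < P < C.

Mg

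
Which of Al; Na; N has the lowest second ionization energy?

The second ionization energy removes an electron from the +1 ion. For each element: Al⁺ still has 2 valence electrons; Na⁺ is the bare [Ne] core; N⁺ still has 4 valence electrons.
Pulling an electron out of a noble-gas core costs far more than removing a remaining valence electron, so Na sits at the high end of IE_2.
Valence configurations: Al⁺ [Ne]3s², N⁺ [He]2s²2p².
Tabulated IE_2 (kJ/mol): Al 1817, Na 4562, N 2856.
Hence IE_2: Al < N < Na.

Al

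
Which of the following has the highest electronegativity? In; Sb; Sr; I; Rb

I

Rb is in period 5, group 1; Sr is in period 5, group 2; In is in period 5, group 13; Sb is in period 5, group 15; I is in period 5, group 17.
Smaller atoms with higher effective nuclear charge are more electronegative.
All lie in period 5, so electronegativity increases left to right.
The highest electronegativity among these belongs to I.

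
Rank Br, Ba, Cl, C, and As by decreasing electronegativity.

Cl > Br > C > As > Ba

C is in period 2, group 14; Cl is in period 3, group 17; As is in period 4, group 15; Br is in period 4, group 17; Ba is in period 6, group 2.
Electronegativity increases across a period and decreases down a group, tracking effective nuclear charge and atomic size.
These span different periods and groups, so the two trends combine.
As > Ba: both effects reinforce here, so As is clearly the higher of the two.
C > As: period and group pull opposite ways; the down-group shift dominates (2.55 vs 2.18).
Br > C: period and group pull opposite ways; the across-period shift dominates (2.96 vs 2.55).
Cl > Br: they share group 17; the group trend gives Cl the larger value.
For reference (Pauling): C 2.55, Cl 3.16, As 2.18, Br 2.96, Ba 0.89.
So from highest to lowest: Cl > Br > C > As > Ba.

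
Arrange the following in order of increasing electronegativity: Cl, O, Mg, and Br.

Smaller atoms with higher effective nuclear charge are more electronegative.
These span different periods and groups, so the two trends combine.
Br > Mg: the two effects oppose for this pair; the across-period effect wins (2.96 vs 1.31).
Cl > Br: they share group 17; the group trend gives Cl the larger value.
O > Cl: the two effects oppose for this pair; the down-group effect wins (3.44 vs 3.16).
Tabulated electronegativity (Pauling): O 3.44, Mg 1.31, Cl 3.16, Br 2.96.
So from lowest to highest: Mg < Br < Cl < O.

Mg < Br < Cl < O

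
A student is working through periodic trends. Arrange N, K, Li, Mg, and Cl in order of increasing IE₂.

Mg < Cl < N < K < Li

The second ionization energy removes an electron from the +1 ion. For each element: N⁺ still has 4 valence electrons; K⁺ is the bare [Ar] core; Li⁺ is the bare [He] core; Mg⁺ still has 1 valence electron; Cl⁺ still has 6 valence electrons.
Core electrons are held far more tightly than valence electrons, so K and Li top the IE_2 order.
Valence configurations: N⁺ [He]2s²2p², Mg⁺ [Ne]3s¹, Cl⁺ [Ne]3s²3p⁴.
Tabulated IE_2 (kJ/mol): N 2856, K 3052, Li 7298, Mg 1451, Cl 2298.
Overall IE_2 order: Mg < Cl < N < K < Li.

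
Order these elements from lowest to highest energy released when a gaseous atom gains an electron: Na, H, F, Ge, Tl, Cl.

Tl < Na < H < Ge < F < Cl

EA tends to increase across a period and decrease down a group, though the pattern is less regular than for IE or radius.
Here both period and group differ, so the two effects have to be weighed against each other.
Na > Tl: period and group pull opposite ways; the down-group shift dominates (53 vs 19 kJ/mol).
H > Na: they share group 1; the group trend gives H the larger value.
Ge > H: the two effects oppose for this pair; the across-period effect wins (119 vs 73 kJ/mol).
F > Ge: both effects reinforce here, so F is clearly the higher of the two.
Cl > F: this pair runs against the simple trend — see the exception note.
Note the exception: Cl has a higher electron affinity than F, contrary to the simple trend — F's small 2p subshell makes the incoming electron feel strong e⁻–e⁻ repulsion, so Cl actually releases more energy on gaining an electron.
Approximate values (kJ/mol): H 73, F 328, Na 53, Cl 349, Ge 119, Tl 19.
So from lowest to highest: Tl < Na < H < Ge < F < Cl.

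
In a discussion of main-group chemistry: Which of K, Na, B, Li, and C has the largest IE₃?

The third ionization energy removes an electron from the +2 ion. For each element: K²⁺ is already 1 electron into the core; Na²⁺ is already 1 electron into the core; B²⁺ still has 1 valence electron; Li²⁺ is already 1 electron into the core; C²⁺ still has 2 valence electrons.
Usually core removal costs more than valence removal, but here the competition is close: a tightly held n=2 valence electron can cost more to remove than an n=3 core electron, so the actual values have to decide it.
Valence configurations: B²⁺ [He]2s¹, C²⁺ [He]2s².
The numbers (kJ/mol): K 4420, Na 6910, B 3660, Li 11815, C 4620.
So the third ionization energies run B < K < C < Na < Li.

Li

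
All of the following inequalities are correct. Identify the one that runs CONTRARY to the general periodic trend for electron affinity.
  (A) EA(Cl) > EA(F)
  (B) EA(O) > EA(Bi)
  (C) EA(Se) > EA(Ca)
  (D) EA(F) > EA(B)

(A)

The general trend: electron affinity increases across a period and decreases down a group.
(A) Cl (period 3, group 17) vs F (period 2, group 17): the stated order contradicts the simple trend.
(B) O (period 2, group 16) vs Bi (period 6, group 15): the stated order agrees with the simple trend.
(C) Se (period 4, group 16) vs Ca (period 4, group 2): the stated order agrees with the simple trend.
(D) F (period 2, group 17) vs B (period 2, group 13): the stated order agrees with the simple trend.
The exception is (A): F's small 2p subshell makes the incoming electron feel strong e⁻–e⁻ repulsion, so Cl actually releases more energy on gaining an electron.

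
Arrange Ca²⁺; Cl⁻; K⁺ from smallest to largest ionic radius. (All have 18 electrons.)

Ca²⁺ < K⁺ < Cl⁻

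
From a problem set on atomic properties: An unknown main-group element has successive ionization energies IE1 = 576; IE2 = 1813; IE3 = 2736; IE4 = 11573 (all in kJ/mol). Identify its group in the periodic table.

Group 13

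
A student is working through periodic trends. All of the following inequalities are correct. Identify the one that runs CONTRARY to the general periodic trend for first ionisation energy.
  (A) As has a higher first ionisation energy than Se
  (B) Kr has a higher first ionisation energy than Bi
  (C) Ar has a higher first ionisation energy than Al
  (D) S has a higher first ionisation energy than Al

The general trend: first ionisation energy increases across a period and decreases down a group.
(A) As (period 4, group 15) vs Se (period 4, group 16): the stated order contradicts the simple trend.
(B) Kr (period 4, group 18) vs Bi (period 6, group 15): the stated order agrees with the simple trend.
(C) Ar (period 3, group 18) vs Al (period 3, group 13): the stated order agrees with the simple trend.
(D) S (period 3, group 16) vs Al (period 3, group 13): the stated order agrees with the simple trend.
The exception is (A): Se (4p⁴) ionizes more easily than half-filled As (4p³).

(A)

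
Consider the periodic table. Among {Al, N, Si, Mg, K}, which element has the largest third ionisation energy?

Mg

Consider each +2 ion: Al²⁺ still has 1 valence electron; N²⁺ still has 3 valence electrons; Si²⁺ still has 2 valence electrons; Mg²⁺ is the bare [Ne] core; K²⁺ is already 1 electron into the core.
Usually core removal costs more than valence removal, but here the competition is close: a tightly held n=2 valence electron can cost more to remove than an n=3 core electron, so the actual values have to decide it.
Valence configurations: Al²⁺ [Ne]3s¹, N²⁺ [He]2s²2p¹, Si²⁺ [Ne]3s².
Approximate IE_3 values (kJ/mol): Al 2745, N 4578, Si 3232, Mg 7733, K 4420.
Putting it together, IE_3: Al < Si < K < N < Mg.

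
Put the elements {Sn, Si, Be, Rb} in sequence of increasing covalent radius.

Be is in period 2, group 2; Si is in period 3, group 14; Rb is in period 5, group 1; Sn is in period 5, group 14.
Atomic radius shrinks across a period as nuclear charge pulls the same shell inward, and grows down a group as new shells are added.
Neither a single period nor a single group — weigh both effects.
Si > Be: period and group pull opposite ways; the down-group shift dominates (116 vs 102 pm).
Sn > Si: Sn sits below Si in group 14, so the down-group effect alone puts Sn larger.
Rb > Sn: Rb lies to the left of Sn in period 5, so the across-period effect alone puts Rb larger.
Tabulated atomic radius (pm): Be 102, Si 116, Rb 210, Sn 140.
So from smallest to largest: Be < Si < Sn < Rb.

Be < Si < Sn < Rb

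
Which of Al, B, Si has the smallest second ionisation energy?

Si

Consider each +1 ion: Al⁺ still has 2 valence electrons; B⁺ still has 2 valence electrons; Si⁺ still has 3 valence electrons.
All are still removing valence electrons, so compare the +1 ions as you would atoms: IE_2 generally rises across a period (higher Z_eff) and falls down a group (larger shell), subject to the usual subshell exceptions.
Valence configurations: Al⁺ [Ne]3s², B⁺ [He]2s², Si⁺ [Ne]3s²3p¹.
Si⁺ loses a lone 3p electron whereas Al⁺ must break into a filled 3s² pair, so IE_2(Al) > IE_2(Si) even though Si has the higher nuclear charge.
Approximate IE_2 values (kJ/mol): Al 1817, B 2427, Si 1577.
Putting it together, IE_2: Si < Al < B.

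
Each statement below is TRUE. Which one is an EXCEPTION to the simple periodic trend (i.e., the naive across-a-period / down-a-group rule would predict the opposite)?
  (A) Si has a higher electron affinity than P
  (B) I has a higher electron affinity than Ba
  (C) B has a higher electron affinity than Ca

(A)

The general trend: electron affinity increases across a period and decreases down a group.
(A) Si (period 3, group 14) vs P (period 3, group 15): the stated order contradicts the simple trend.
(B) I (period 5, group 17) vs Ba (period 6, group 2): the stated order agrees with the simple trend.
(C) B (period 2, group 13) vs Ca (period 4, group 2): the stated order agrees with the simple trend.
The exception is (A): adding an electron to P's half-filled 3p³ is unfavourable, so Si (3p²) has the more exothermic EA.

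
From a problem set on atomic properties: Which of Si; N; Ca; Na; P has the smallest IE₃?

P

The third ionization energy removes an electron from the +2 ion. For each element: Si²⁺ still has 2 valence electrons; N²⁺ still has 3 valence electrons; Ca²⁺ is the bare [Ar] core; Na²⁺ is already 1 electron into the core; P²⁺ still has 3 valence electrons.
Pulling an electron out of a noble-gas core costs far more than removing a remaining valence electron, so Ca and Na sit at the high end of IE_3.
Valence configurations: Si²⁺ [Ne]3s², N²⁺ [He]2s²2p¹, P²⁺ [Ne]3s²3p¹.
P²⁺ loses a lone 3p electron whereas Si²⁺ must break into a filled 3s² pair, so IE_3(Si) > IE_3(P) even though P has the higher nuclear charge.
The numbers (kJ/mol): Si 3232, N 4578, Ca 4912, Na 6910, P 2914.
Putting it together, IE_3: P < Si < N < Ca < Na.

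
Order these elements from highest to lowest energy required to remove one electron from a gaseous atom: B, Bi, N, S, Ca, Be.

Be is in period 2, group 2; B is in period 2, group 13; N is in period 2, group 15; S is in period 3, group 16; Ca is in period 4, group 2; Bi is in period 6, group 15.
Across a period the outer electron is held more tightly (higher IE₁); down a group it sits in a higher shell, more shielded, and comes off more easily.
Here both period and group differ, so the two effects have to be weighed against each other.
Bi > Ca: period and group pull opposite ways; the across-period shift dominates (703 vs 590 kJ/mol).
B > Bi: the two effects oppose for this pair; the down-group effect wins (801 vs 703 kJ/mol).
Be > B: this pair runs against the simple trend — see the exception note.
S > Be: period and group pull opposite ways; the across-period shift dominates (1000 vs 900 kJ/mol).
N > S: the two effects oppose for this pair; the down-group effect wins (1402 vs 1000 kJ/mol).
Note the exception: Be has a higher first ionization energy than B, contrary to the simple trend — removing B's lone 2p electron is easier than breaking Be's filled 2s².
For reference (kJ/mol): Be 900, B 801, N 1402, S 1000, Ca 590, Bi 703.
So from highest to lowest: N > S > Be > B > Bi > Ca.

N > S > Be > B > Bi > Ca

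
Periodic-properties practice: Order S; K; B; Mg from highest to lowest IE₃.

Consider each +2 ion: S²⁺ still has 4 valence electrons; K²⁺ is already 1 electron into the core; B²⁺ still has 1 valence electron; Mg²⁺ is the bare [Ne] core.
Breaking into a closed-shell core is much more expensive than removing a leftover valence electron — K and Mg have the largest IE_3 here.
Valence configurations: S²⁺ [Ne]3s²3p², B²⁺ [He]2s¹.
Approximate IE_3 values (kJ/mol): S 3357, K 4420, B 3660, Mg 7733.
Overall IE_3 order: S < B < K < Mg.

Mg > K > B > S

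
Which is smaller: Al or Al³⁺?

Al³⁺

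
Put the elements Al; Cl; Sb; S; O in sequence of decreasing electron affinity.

O is in period 2, group 16; Al is in period 3, group 13; S is in period 3, group 16; Cl is in period 3, group 17; Sb is in period 5, group 15.
Adding an electron releases more energy for atoms nearer the top right (short of the noble gases).
These span different periods and groups, so the two trends combine.
Sb > Al: the two effects oppose for this pair; the across-period effect wins (103 vs 42 kJ/mol).
O > Sb: relative to Sb, both the across-period and down-group shifts push O's electron affinity up.
S > O: this pair runs against the simple trend — see the exception note.
Cl > S: both are in period 3; the period trend gives Cl the larger value.
Note the exception: S has a higher electron affinity than O, contrary to the simple trend — the compact 2p subshell of O repels the added electron more than S's larger 3p does.
Tabulated electron affinity (kJ/mol): O 141, Al 42, S 200, Cl 349, Sb 103.
So from highest to lowest: Cl > S > O > Sb > Al.

Cl, S, O, Sb, Al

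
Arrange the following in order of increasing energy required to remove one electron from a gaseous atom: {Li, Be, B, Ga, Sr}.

Li, Sr, Ga, B, Be

Li is in period 2, group 1; Be is in period 2, group 2; B is in period 2, group 13; Ga is in period 4, group 13; Sr is in period 5, group 2.
Across a period the outer electron is held more tightly (higher IE₁); down a group it sits in a higher shell, more shielded, and comes off more easily.
Here both period and group differ, so the two effects have to be weighed against each other.
Sr > Li: period and group pull opposite ways; the across-period shift dominates (550 vs 520 kJ/mol).
Ga > Sr: both effects reinforce here, so Ga is clearly the higher of the two.
B > Ga: they share group 13; the group trend gives B the larger value.
Be > B: this pair runs against the simple trend — see the exception note.
Note the exception: Be has a higher first ionization energy than B, contrary to the simple trend — removing B's lone 2p electron is easier than breaking Be's filled 2s².
Approximate values (kJ/mol): Li 520, Be 900, B 801, Ga 579, Sr 550.
So from lowest to highest: Li < Sr < Ga < B < Be.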